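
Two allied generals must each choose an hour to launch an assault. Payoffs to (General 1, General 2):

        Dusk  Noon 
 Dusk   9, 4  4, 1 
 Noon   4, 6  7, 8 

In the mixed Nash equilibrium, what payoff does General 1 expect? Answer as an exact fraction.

General 2 mixes with probability q on Dusk, chosen so General 1 is indifferent: 9q + 4(1−q) = 4q + 7(1−q) gives q = 3/8.
General 1's expected payoff (from either row, since indifferent) is 9·3/8 + 4·5/8 = 47/8.

47/8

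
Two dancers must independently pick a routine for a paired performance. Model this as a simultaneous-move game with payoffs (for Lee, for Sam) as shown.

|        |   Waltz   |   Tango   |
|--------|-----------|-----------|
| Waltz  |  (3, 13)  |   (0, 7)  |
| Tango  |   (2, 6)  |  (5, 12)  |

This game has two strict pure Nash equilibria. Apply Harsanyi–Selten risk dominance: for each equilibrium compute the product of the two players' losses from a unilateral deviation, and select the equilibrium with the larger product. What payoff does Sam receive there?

12

At both Waltz: Lee loses 3 − 2 = 1 by deviating; Sam loses 13 − 7 = 6. Product = 1·6 = 6.
At both Tango: Lee loses 5 − 0 = 5 by deviating; Sam loses 12 − 6 = 6. Product = 5·6 = 30.
30 > 6, so both Tango is risk-dominant. Sam's payoff there is 12.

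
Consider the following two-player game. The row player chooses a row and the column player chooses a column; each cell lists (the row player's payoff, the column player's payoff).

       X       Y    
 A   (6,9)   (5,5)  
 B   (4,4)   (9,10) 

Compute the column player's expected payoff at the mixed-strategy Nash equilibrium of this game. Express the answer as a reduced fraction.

The row player mixes with probability p on A, chosen so the column player is indifferent: 9p + 4(1−p) = 5p + 10(1−p) gives p = 3/5.
The column player's expected payoff is 9·3/5 + 4·2/5 = 7.

7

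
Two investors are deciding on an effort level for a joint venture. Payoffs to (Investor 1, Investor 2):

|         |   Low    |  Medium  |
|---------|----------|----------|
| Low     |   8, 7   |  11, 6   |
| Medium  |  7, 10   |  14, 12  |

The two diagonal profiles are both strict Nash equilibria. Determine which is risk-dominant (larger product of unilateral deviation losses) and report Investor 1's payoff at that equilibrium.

14

At both Low: Investor 1 loses 8 − 7 = 1 by deviating; Investor 2 loses 7 − 6 = 1. Product = 1·1 = 1.
At both Medium: Investor 1 loses 14 − 11 = 3 by deviating; Investor 2 loses 12 − 10 = 2. Product = 3·2 = 6.
6 > 1, so both Medium is risk-dominant. Investor 1's payoff there is 14.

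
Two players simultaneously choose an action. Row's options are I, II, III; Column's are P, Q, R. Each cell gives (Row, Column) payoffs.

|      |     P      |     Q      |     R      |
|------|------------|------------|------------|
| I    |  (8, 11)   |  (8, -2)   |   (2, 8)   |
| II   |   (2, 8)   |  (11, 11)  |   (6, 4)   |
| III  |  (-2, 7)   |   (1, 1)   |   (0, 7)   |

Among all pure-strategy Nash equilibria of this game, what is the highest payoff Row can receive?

(I, P) is a pure NE (Row: 8 ≥ 2; Column: 11 ≥ 8). Row gets 8.
(II, Q) is a pure NE (Row: 11 ≥ 8; Column: 11 ≥ 8). Row gets 11.
Every other cell has a profitable deviation for at least one player. Highest of {8, 11} is 11.

11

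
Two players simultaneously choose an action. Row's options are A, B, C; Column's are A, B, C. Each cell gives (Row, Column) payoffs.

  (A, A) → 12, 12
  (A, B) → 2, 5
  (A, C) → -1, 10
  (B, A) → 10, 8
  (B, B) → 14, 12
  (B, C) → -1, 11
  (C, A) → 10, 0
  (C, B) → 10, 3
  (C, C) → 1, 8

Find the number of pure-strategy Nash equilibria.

3

Both A: Row gets 12 (best alternative 10); Column gets 12 (best alternative 10). Neither deviates — NE.
Both B: Row gets 14 (best alternative 10); Column gets 12 (best alternative 11). Neither deviates — NE.
Both C: Row gets 1 (best alternative -1); Column gets 8 (best alternative 3). Neither deviates — NE.
(C, B) is not a NE: Row would switch to B (14 > 10).
No other cell survives both best-response checks, so there are 3 pure NE.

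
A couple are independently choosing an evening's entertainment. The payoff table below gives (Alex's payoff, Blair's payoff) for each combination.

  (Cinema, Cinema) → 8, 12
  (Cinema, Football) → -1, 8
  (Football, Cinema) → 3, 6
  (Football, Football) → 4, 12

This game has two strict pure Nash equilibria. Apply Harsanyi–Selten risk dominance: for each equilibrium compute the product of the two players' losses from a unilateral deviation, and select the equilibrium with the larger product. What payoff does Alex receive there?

4

At both Cinema: Alex loses 8 − 3 = 5 by deviating; Blair loses 12 − 8 = 4. Product = 5·4 = 20.
At both Football: Alex loses 4 − (-1) = 5 by deviating; Blair loses 12 − 6 = 6. Product = 5·6 = 30.
30 > 20, so both Football is risk-dominant. Alex's payoff there is 4.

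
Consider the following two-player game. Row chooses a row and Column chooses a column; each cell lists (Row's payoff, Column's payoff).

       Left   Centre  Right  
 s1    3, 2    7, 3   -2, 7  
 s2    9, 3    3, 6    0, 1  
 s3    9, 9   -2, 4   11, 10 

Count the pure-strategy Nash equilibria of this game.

(s3, Right): Row gets 11 (best alternative 0); Column gets 10 (best alternative 9). Neither deviates — NE.
(s2, Centre) is not a NE: Row would switch to s1 (7 > 3).
No other cell survives both best-response checks, so there is 1 pure NE.

1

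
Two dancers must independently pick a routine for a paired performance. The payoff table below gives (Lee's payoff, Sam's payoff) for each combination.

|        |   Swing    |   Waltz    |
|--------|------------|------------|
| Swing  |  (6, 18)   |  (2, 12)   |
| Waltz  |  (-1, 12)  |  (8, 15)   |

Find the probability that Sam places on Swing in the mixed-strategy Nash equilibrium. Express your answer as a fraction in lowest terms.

Sam's mix q on Swing must make Lee indifferent between Swing and Waltz.
Lee's payoff from Swing: 6q + 2(1−q). From Waltz: (-1)q + 8(1−q).
Set equal: 7q = 6(1−q) → q = 6/13.

6/13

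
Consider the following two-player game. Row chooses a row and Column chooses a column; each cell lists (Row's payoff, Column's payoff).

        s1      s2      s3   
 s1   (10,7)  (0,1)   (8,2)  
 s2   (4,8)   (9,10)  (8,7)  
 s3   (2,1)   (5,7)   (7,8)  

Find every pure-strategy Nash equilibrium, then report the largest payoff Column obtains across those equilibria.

10

Both s1 is a pure NE (Row: 10 ≥ 4; Column: 7 ≥ 2). Column gets 7.
Both s2 is a pure NE (Row: 9 ≥ 5; Column: 10 ≥ 8). Column gets 10.
Every other cell has a profitable deviation for at least one player. Highest of {7, 10} is 10.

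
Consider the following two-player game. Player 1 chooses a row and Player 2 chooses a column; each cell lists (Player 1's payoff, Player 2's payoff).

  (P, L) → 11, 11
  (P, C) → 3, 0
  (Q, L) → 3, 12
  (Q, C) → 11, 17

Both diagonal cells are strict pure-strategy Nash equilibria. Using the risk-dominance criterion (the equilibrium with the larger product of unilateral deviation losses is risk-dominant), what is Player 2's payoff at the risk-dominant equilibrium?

11

At (P, L): Player 1 loses 11 − 3 = 8 by deviating; Player 2 loses 11 − 0 = 11. Product = 8·11 = 88.
At (Q, C): Player 1 loses 11 − 3 = 8 by deviating; Player 2 loses 17 − 12 = 5. Product = 8·5 = 40.
88 > 40, so (P, L) is risk-dominant. Player 2's payoff there is 11.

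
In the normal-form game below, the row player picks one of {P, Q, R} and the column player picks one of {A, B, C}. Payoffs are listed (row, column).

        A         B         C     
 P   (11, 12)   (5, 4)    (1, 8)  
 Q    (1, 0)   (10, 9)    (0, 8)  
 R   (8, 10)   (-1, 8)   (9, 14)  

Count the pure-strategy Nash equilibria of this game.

(P, A): the row player gets 11 (best alternative 8); the column player gets 12 (best alternative 8). Neither deviates — NE.
(Q, B): the row player gets 10 (best alternative 5); the column player gets 9 (best alternative 8). Neither deviates — NE.
(R, C): the row player gets 9 (best alternative 1); the column player gets 14 (best alternative 10). Neither deviates — NE.
(R, B) is not a NE: the row player would switch to Q (10 > -1).
No other cell survives both best-response checks, so there are 3 pure NE.

3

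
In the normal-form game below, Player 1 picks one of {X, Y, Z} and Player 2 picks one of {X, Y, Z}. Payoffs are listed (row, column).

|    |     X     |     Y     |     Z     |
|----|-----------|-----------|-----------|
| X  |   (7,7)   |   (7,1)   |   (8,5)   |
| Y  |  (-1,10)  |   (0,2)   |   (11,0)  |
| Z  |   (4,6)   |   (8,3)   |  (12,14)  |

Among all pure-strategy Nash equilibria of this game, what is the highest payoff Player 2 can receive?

Both X is a pure NE (Player 1: 7 ≥ 4; Player 2: 7 ≥ 5). Player 2 gets 7.
Both Z is a pure NE (Player 1: 12 ≥ 11; Player 2: 14 ≥ 6). Player 2 gets 14.
Every other cell has a profitable deviation for at least one player. Highest of {7, 14} is 14.

14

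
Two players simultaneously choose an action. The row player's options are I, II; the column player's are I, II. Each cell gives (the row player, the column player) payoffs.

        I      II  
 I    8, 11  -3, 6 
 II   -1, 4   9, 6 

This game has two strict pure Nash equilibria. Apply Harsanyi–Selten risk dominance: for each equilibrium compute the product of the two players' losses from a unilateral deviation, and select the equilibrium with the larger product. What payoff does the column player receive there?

At both I: the row player loses 8 − (-1) = 9 by deviating; the column player loses 11 − 6 = 5. Product = 9·5 = 45.
At both II: the row player loses 9 − (-3) = 12 by deviating; the column player loses 6 − 4 = 2. Product = 12·2 = 24.
45 > 24, so both I is risk-dominant. The column player's payoff there is 11.

11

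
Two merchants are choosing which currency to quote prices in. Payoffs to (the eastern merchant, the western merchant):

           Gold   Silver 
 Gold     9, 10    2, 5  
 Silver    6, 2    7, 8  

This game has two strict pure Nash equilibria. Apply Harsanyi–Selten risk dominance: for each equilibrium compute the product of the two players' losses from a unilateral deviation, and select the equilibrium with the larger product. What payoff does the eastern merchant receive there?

At both Gold: the eastern merchant loses 9 − 6 = 3 by deviating; the western merchant loses 10 − 5 = 5. Product = 3·5 = 15.
At both Silver: the eastern merchant loses 7 − 2 = 5 by deviating; the western merchant loses 8 − 2 = 6. Product = 5·6 = 30.
30 > 15, so both Silver is risk-dominant. The eastern merchant's payoff there is 7.

7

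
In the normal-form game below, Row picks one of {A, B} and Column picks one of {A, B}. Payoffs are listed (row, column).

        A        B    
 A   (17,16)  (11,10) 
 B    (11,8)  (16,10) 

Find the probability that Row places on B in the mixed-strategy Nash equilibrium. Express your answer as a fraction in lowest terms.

Row's mix p on A must make Column indifferent between A and B.
Column's payoff from A: 16p + 8(1−p). From B: 10p + 10(1−p).
Set equal: 6p = 2(1−p) → p = 2/8 = 1/4.
Probability on B is 1 − 1/4 = 3/4.

3/4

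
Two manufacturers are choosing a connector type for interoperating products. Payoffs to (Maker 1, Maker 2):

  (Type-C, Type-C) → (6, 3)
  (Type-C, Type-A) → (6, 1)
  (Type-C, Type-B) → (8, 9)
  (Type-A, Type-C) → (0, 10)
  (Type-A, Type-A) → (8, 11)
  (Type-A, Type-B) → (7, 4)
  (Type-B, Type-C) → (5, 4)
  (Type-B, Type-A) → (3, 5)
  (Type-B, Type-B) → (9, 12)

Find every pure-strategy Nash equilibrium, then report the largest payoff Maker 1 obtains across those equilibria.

9

Both Type-A is a pure NE (Maker 1: 8 ≥ 6; Maker 2: 11 ≥ 10). Maker 1 gets 8.
Both Type-B is a pure NE (Maker 1: 9 ≥ 8; Maker 2: 12 ≥ 5). Maker 1 gets 9.
Every other cell has a profitable deviation for at least one player. Highest of {8, 9} is 9.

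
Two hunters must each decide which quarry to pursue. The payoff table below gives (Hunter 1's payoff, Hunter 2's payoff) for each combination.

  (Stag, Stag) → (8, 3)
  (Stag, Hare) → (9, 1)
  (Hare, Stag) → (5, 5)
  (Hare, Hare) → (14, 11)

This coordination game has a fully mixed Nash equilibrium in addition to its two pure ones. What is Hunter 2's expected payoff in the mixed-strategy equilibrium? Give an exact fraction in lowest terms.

7/2

Hunter 1 mixes with probability p on Stag, chosen so Hunter 2 is indifferent: 3p + 5(1−p) = 1p + 11(1−p) gives p = 3/4.
Hunter 2's expected payoff is 3·3/4 + 5·1/4 = 7/2.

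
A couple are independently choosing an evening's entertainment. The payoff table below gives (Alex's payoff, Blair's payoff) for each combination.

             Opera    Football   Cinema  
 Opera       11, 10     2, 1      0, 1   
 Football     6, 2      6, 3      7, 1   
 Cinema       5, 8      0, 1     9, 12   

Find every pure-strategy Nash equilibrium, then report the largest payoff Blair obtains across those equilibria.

Both Opera is a pure NE (Alex: 11 ≥ 6; Blair: 10 ≥ 1). Blair gets 10.
Both Football is a pure NE (Alex: 6 ≥ 2; Blair: 3 ≥ 2). Blair gets 3.
Both Cinema is a pure NE (Alex: 9 ≥ 7; Blair: 12 ≥ 8). Blair gets 12.
Every other cell has a profitable deviation for at least one player. Highest of {10, 3, 12} is 12.

12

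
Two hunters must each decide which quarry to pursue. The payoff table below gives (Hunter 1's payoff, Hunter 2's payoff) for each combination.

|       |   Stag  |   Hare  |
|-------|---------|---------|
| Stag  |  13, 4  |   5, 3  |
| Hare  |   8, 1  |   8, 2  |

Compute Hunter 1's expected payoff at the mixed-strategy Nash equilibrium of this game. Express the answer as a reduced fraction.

Hunter 2 mixes with probability q on Stag, chosen so Hunter 1 is indifferent: 13q + 5(1−q) = 8q + 8(1−q) gives q = 3/8.
Hunter 1's expected payoff (from either row, since indifferent) is 13·3/8 + 5·5/8 = 8.

8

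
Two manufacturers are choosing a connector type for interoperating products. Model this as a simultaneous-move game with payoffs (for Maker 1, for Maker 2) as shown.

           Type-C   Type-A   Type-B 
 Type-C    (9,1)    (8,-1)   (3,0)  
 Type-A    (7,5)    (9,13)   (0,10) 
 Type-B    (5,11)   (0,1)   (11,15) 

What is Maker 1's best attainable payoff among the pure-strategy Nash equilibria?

11

Both Type-C is a pure NE (Maker 1: 9 ≥ 7; Maker 2: 1 ≥ 0). Maker 1 gets 9.
Both Type-A is a pure NE (Maker 1: 9 ≥ 8; Maker 2: 13 ≥ 10). Maker 1 gets 9.
Both Type-B is a pure NE (Maker 1: 11 ≥ 3; Maker 2: 15 ≥ 11). Maker 1 gets 11.
Every other cell has a profitable deviation for at least one player. Highest of {9, 9, 11} is 11.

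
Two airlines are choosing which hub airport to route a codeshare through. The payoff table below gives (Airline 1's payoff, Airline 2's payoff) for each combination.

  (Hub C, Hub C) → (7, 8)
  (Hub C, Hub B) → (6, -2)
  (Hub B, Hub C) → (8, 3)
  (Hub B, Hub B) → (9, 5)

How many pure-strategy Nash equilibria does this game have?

Both Hub B: Airline 1 gets 9 (best alternative 6); Airline 2 gets 5 (best alternative 3). Neither deviates — NE.
Both Hub C is not a NE: Airline 1 would switch to Hub B (8 > 7).
No other cell survives both best-response checks, so there is 1 pure NE.

1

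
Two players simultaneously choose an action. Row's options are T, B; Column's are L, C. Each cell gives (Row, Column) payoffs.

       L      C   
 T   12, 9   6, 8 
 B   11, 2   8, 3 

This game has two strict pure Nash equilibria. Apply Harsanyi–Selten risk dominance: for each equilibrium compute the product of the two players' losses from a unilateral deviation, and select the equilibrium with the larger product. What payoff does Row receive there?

8

At (T, L): Row loses 12 − 11 = 1 by deviating; Column loses 9 − 8 = 1. Product = 1·1 = 1.
At (B, C): Row loses 8 − 6 = 2 by deviating; Column loses 3 − 2 = 1. Product = 2·1 = 2.
2 > 1, so (B, C) is risk-dominant. Row's payoff there is 8.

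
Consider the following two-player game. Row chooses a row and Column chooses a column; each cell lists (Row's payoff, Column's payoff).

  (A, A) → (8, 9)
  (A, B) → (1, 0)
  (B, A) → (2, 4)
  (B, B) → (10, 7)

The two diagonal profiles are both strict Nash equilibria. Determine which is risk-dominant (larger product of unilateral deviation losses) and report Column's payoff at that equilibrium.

At both A: Row loses 8 − 2 = 6 by deviating; Column loses 9 − 0 = 9. Product = 6·9 = 54.
At both B: Row loses 10 − 1 = 9 by deviating; Column loses 7 − 4 = 3. Product = 9·3 = 27.
54 > 27, so both A is risk-dominant. Column's payoff there is 9.

9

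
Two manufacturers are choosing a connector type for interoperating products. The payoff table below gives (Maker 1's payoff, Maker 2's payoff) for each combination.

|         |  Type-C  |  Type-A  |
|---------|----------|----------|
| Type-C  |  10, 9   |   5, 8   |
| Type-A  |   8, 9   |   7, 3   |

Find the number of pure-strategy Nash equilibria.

1

Both Type-C: Maker 1 gets 10 (best alternative 8); Maker 2 gets 9 (best alternative 8). Neither deviates — NE.
Both Type-A is not a NE: Maker 2 would switch to Type-C (9 > 3).
No other cell survives both best-response checks, so there is 1 pure NE.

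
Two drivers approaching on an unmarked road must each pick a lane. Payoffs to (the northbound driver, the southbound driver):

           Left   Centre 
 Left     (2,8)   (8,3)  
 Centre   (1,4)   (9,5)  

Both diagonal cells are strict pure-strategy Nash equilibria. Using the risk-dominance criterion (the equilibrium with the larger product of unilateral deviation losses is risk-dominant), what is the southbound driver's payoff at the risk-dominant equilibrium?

At both Left: the northbound driver loses 2 − 1 = 1 by deviating; the southbound driver loses 8 − 3 = 5. Product = 1·5 = 5.
At both Centre: the northbound driver loses 9 − 8 = 1 by deviating; the southbound driver loses 5 − 4 = 1. Product = 1·1 = 1.
5 > 1, so both Left is risk-dominant. The southbound driver's payoff there is 8.

8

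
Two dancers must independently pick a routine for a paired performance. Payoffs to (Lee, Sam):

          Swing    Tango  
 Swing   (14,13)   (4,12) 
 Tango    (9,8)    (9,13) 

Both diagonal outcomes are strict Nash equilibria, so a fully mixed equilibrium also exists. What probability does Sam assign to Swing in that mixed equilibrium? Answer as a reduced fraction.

1/2

Sam's mix q on Swing must make Lee indifferent between Swing and Tango.
Lee's payoff from Swing: 14q + 4(1−q). From Tango: 9q + 9(1−q).
Set equal: 5q = 5(1−q) → q = 5/10 = 1/2.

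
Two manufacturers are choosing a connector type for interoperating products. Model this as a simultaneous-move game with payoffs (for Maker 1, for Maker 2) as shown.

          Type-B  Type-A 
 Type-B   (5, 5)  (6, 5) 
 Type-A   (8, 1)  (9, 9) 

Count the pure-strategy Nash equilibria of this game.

1

Both Type-A: Maker 1 gets 9 (best alternative 6); Maker 2 gets 9 (best alternative 1). Neither deviates — NE.
Both Type-B is not a NE: Maker 1 would switch to Type-A (8 > 5).
No other cell survives both best-response checks, so there is 1 pure NE.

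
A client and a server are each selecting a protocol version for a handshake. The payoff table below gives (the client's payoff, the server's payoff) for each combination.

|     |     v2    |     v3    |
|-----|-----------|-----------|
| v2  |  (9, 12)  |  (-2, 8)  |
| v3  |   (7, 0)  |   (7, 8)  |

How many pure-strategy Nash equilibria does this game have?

Both v2: the client gets 9 (best alternative 7); the server gets 12 (best alternative 8). Neither deviates — NE.
Both v3: the client gets 7 (best alternative -2); the server gets 8 (best alternative 0). Neither deviates — NE.
(v3, v2) is not a NE: the client would switch to v2 (9 > 7).
No other cell survives both best-response checks, so there are 2 pure NE.

2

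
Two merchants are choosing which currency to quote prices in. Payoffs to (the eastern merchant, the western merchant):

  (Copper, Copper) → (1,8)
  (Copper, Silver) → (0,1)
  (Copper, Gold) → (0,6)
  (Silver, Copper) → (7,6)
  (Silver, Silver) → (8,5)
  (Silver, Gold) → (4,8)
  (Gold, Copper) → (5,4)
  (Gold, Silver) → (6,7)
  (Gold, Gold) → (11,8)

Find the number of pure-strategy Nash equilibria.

Both Gold: the eastern merchant gets 11 (best alternative 4); the western merchant gets 8 (best alternative 7). Neither deviates — NE.
Both Silver is not a NE: the western merchant would switch to Gold (8 > 5).
No other cell survives both best-response checks, so there is 1 pure NE.

1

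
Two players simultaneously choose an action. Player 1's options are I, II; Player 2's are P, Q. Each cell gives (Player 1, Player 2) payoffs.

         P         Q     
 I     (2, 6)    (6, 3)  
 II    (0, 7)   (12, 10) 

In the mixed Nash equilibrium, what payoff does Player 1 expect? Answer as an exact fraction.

Player 2 mixes with probability q on P, chosen so Player 1 is indifferent: 2q + 6(1−q) = 0q + 12(1−q) gives q = 3/4.
Player 1's expected payoff (from either row, since indifferent) is 2·3/4 + 6·1/4 = 3.

3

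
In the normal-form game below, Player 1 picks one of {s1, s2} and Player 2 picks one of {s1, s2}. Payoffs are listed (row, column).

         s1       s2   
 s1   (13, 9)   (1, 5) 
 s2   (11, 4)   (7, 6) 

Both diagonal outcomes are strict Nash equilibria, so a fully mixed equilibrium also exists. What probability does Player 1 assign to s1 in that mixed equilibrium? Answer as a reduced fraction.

Player 1's mix p on s1 must make Player 2 indifferent between s1 and s2.
Player 2's payoff from s1: 9p + 4(1−p). From s2: 5p + 6(1−p).
Set equal: 4p = 2(1−p) → p = 2/6 = 1/3.

1/3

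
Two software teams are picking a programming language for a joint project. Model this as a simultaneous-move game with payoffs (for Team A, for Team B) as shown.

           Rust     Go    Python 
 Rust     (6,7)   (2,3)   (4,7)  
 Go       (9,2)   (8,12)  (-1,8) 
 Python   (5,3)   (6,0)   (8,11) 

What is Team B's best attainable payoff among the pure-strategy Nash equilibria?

Both Go is a pure NE (Team A: 8 ≥ 6; Team B: 12 ≥ 8). Team B gets 12.
Both Python is a pure NE (Team A: 8 ≥ 4; Team B: 11 ≥ 3). Team B gets 11.
Every other cell has a profitable deviation for at least one player. Highest of {12, 11} is 12.

12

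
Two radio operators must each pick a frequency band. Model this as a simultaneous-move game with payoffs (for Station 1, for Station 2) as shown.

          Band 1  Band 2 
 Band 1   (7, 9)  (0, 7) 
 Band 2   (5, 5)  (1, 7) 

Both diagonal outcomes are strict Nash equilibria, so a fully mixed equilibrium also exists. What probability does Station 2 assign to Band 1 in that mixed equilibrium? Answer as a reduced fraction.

1/3

Station 2's mix q on Band 1 must make Station 1 indifferent between Band 1 and Band 2.
Station 1's payoff from Band 1: 7q + 0(1−q). From Band 2: 5q + 1(1−q).
Set equal: 2q = 1(1−q) → q = 1/3.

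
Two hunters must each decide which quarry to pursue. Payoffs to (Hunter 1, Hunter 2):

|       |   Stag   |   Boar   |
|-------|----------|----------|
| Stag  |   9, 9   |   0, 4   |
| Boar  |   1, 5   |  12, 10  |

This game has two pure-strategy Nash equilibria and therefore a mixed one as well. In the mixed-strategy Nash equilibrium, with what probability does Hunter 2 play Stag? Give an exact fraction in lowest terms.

Hunter 2's mix q on Stag must make Hunter 1 indifferent between Stag and Boar.
Hunter 1's payoff from Stag: 9q + 0(1−q). From Boar: 1q + 12(1−q).
Set equal: 8q = 12(1−q) → q = 12/20 = 3/5.

3/5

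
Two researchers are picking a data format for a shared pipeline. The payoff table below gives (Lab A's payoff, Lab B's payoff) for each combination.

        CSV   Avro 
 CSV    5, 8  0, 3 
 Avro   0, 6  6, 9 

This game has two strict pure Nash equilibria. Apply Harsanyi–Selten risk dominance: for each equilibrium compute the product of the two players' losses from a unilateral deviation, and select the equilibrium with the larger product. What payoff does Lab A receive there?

At both CSV: Lab A loses 5 − 0 = 5 by deviating; Lab B loses 8 − 3 = 5. Product = 5·5 = 25.
At both Avro: Lab A loses 6 − 0 = 6 by deviating; Lab B loses 9 − 6 = 3. Product = 6·3 = 18.
25 > 18, so both CSV is risk-dominant. Lab A's payoff there is 5.

5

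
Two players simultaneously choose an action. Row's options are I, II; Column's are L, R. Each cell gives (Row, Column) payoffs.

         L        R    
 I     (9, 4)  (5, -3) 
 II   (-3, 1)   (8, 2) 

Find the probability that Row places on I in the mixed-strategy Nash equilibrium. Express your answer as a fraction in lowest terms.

Row's mix p on I must make Column indifferent between L and R.
Column's payoff from L: 4p + 1(1−p). From R: (-3)p + 2(1−p).
Set equal: 7p = 1(1−p) → p = 1/8.

1/8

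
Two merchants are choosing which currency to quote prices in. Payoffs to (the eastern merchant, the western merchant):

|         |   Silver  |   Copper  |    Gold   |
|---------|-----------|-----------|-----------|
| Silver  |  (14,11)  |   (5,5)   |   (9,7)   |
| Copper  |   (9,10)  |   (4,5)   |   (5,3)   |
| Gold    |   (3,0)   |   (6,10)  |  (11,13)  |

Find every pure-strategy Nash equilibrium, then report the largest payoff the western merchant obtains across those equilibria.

Both Silver is a pure NE (the eastern merchant: 14 ≥ 9; the western merchant: 11 ≥ 7). The western merchant gets 11.
Both Gold is a pure NE (the eastern merchant: 11 ≥ 9; the western merchant: 13 ≥ 10). The western merchant gets 13.
Every other cell has a profitable deviation for at least one player. Highest of {11, 13} is 13.

13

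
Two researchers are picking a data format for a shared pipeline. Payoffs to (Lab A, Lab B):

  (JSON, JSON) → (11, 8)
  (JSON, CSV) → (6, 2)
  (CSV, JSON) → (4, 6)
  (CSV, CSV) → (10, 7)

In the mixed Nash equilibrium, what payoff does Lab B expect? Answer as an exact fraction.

Lab A mixes with probability p on JSON, chosen so Lab B is indifferent: 8p + 6(1−p) = 2p + 7(1−p) gives p = 1/7.
Lab B's expected payoff is 8·1/7 + 6·6/7 = 44/7.

44/7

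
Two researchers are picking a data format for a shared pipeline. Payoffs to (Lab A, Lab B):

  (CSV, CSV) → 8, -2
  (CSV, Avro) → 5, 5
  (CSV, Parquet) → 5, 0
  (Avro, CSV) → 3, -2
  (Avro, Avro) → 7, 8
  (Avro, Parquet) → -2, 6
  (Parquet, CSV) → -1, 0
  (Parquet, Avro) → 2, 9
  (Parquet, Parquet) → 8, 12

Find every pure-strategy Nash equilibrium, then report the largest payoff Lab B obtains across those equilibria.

12

Both Avro is a pure NE (Lab A: 7 ≥ 5; Lab B: 8 ≥ 6). Lab B gets 8.
Both Parquet is a pure NE (Lab A: 8 ≥ 5; Lab B: 12 ≥ 9). Lab B gets 12.
Every other cell has a profitable deviation for at least one player. Highest of {8, 12} is 12.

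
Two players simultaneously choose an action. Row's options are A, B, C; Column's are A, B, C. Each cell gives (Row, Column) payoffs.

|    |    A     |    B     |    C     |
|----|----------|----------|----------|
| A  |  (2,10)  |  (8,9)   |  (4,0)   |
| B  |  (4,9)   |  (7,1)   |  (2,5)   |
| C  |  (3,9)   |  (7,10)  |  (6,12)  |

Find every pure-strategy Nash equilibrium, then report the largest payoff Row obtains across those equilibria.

(B, A) is a pure NE (Row: 4 ≥ 3; Column: 9 ≥ 5). Row gets 4.
Both C is a pure NE (Row: 6 ≥ 4; Column: 12 ≥ 10). Row gets 6.
Every other cell has a profitable deviation for at least one player. Highest of {4, 6} is 6.

6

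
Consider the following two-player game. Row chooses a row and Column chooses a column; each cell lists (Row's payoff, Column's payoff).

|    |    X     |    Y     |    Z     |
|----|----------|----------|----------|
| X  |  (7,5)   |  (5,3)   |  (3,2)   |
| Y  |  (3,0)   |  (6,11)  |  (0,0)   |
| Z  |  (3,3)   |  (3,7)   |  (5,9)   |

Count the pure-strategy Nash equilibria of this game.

Both X: Row gets 7 (best alternative 3); Column gets 5 (best alternative 3). Neither deviates — NE.
Both Y: Row gets 6 (best alternative 5); Column gets 11 (best alternative 0). Neither deviates — NE.
Both Z: Row gets 5 (best alternative 3); Column gets 9 (best alternative 7). Neither deviates — NE.
(Z, Y) is not a NE: Row would switch to Y (6 > 3).
No other cell survives both best-response checks, so there are 3 pure NE.

3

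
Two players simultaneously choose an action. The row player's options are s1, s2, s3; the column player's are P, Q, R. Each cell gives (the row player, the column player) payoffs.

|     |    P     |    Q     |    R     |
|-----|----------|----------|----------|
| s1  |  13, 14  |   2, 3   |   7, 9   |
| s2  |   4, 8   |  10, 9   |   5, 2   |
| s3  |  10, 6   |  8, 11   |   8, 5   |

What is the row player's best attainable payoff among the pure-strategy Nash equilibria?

(s1, P) is a pure NE (the row player: 13 ≥ 10; the column player: 14 ≥ 9). The row player gets 13.
(s2, Q) is a pure NE (the row player: 10 ≥ 8; the column player: 9 ≥ 8). The row player gets 10.
Every other cell has a profitable deviation for at least one player. Highest of {13, 10} is 13.

13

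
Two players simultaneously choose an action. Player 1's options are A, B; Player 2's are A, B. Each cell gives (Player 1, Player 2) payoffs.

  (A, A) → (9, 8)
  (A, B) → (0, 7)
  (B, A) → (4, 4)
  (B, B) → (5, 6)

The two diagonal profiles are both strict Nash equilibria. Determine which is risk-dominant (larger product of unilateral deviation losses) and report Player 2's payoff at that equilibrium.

At both A: Player 1 loses 9 − 4 = 5 by deviating; Player 2 loses 8 − 7 = 1. Product = 5·1 = 5.
At both B: Player 1 loses 5 − 0 = 5 by deviating; Player 2 loses 6 − 4 = 2. Product = 5·2 = 10.
10 > 5, so both B is risk-dominant. Player 2's payoff there is 6.

6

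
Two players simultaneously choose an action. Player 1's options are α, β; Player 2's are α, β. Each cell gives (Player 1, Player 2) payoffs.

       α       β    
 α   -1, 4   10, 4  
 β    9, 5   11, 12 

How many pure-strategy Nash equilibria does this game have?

Both β: Player 1 gets 11 (best alternative 10); Player 2 gets 12 (best alternative 5). Neither deviates — NE.
Both α is not a NE: Player 1 would switch to β (9 > -1).
No other cell survives both best-response checks, so there is 1 pure NE.

1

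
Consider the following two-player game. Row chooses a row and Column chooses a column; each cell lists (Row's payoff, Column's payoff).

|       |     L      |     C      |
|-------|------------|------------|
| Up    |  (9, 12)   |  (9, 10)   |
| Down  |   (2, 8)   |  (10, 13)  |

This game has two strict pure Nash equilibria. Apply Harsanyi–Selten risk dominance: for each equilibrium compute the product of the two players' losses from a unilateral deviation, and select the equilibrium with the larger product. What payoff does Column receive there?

12

At (Up, L): Row loses 9 − 2 = 7 by deviating; Column loses 12 − 10 = 2. Product = 7·2 = 14.
At (Down, C): Row loses 10 − 9 = 1 by deviating; Column loses 13 − 8 = 5. Product = 1·5 = 5.
14 > 5, so (Up, L) is risk-dominant. Column's payoff there is 12.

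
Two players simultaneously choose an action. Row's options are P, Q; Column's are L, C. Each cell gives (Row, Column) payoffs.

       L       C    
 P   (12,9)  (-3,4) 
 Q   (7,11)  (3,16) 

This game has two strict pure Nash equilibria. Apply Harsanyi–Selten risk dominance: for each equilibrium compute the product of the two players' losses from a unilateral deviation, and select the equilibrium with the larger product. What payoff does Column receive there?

16

At (P, L): Row loses 12 − 7 = 5 by deviating; Column loses 9 − 4 = 5. Product = 5·5 = 25.
At (Q, C): Row loses 3 − (-3) = 6 by deviating; Column loses 16 − 11 = 5. Product = 6·5 = 30.
30 > 25, so (Q, C) is risk-dominant. Column's payoff there is 16.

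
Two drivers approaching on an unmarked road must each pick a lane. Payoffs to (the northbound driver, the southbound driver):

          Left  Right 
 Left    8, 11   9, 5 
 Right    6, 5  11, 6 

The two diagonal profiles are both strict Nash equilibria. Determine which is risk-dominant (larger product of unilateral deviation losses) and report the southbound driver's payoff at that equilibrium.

11

At both Left: the northbound driver loses 8 − 6 = 2 by deviating; the southbound driver loses 11 − 5 = 6. Product = 2·6 = 12.
At both Right: the northbound driver loses 11 − 9 = 2 by deviating; the southbound driver loses 6 − 5 = 1. Product = 2·1 = 2.
12 > 2, so both Left is risk-dominant. The southbound driver's payoff there is 11.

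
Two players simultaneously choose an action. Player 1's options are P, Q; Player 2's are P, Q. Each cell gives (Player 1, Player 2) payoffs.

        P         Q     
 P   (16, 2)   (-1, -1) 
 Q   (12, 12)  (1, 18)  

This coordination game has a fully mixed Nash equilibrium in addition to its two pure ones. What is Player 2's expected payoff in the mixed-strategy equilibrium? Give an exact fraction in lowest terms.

16/3

Player 1 mixes with probability p on P, chosen so Player 2 is indifferent: 2p + 12(1−p) = (-1)p + 18(1−p) gives p = 2/3.
Player 2's expected payoff is 2·2/3 + 12·1/3 = 16/3.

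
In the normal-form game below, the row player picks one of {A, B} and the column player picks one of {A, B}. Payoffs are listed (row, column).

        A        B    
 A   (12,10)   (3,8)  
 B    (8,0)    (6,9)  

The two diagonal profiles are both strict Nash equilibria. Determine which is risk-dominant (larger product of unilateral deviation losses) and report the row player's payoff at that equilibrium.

At both A: the row player loses 12 − 8 = 4 by deviating; the column player loses 10 − 8 = 2. Product = 4·2 = 8.
At both B: the row player loses 6 − 3 = 3 by deviating; the column player loses 9 − 0 = 9. Product = 3·9 = 27.
27 > 8, so both B is risk-dominant. The row player's payoff there is 6.

6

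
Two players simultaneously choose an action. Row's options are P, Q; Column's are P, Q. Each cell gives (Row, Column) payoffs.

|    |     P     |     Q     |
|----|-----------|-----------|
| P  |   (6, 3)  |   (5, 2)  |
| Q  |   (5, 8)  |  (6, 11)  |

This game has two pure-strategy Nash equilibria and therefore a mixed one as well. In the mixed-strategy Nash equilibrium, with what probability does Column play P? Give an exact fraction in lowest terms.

1/2

Column's mix q on P must make Row indifferent between P and Q.
Row's payoff from P: 6q + 5(1−q). From Q: 5q + 6(1−q).
Set equal: 1q = 1(1−q) → q = 1/2.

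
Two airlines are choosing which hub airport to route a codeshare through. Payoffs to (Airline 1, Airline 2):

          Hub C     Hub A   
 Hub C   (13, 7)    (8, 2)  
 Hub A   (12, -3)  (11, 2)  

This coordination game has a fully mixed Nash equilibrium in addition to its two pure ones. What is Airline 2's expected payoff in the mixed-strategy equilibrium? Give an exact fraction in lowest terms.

Airline 1 mixes with probability p on Hub C, chosen so Airline 2 is indifferent: 7p + (-3)(1−p) = 2p + 2(1−p) gives p = 1/2.
Airline 2's expected payoff is 7·1/2 + (-3)·1/2 = 2.

2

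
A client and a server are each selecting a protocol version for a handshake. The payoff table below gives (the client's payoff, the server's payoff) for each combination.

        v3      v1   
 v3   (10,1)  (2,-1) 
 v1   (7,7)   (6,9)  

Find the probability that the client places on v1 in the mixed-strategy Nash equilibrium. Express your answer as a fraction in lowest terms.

The client's mix p on v3 must make the server indifferent between v3 and v1.
The server's payoff from v3: 1p + 7(1−p). From v1: (-1)p + 9(1−p).
Set equal: 2p = 2(1−p) → p = 2/4 = 1/2.
Probability on v1 is 1 − 1/2 = 1/2.

1/2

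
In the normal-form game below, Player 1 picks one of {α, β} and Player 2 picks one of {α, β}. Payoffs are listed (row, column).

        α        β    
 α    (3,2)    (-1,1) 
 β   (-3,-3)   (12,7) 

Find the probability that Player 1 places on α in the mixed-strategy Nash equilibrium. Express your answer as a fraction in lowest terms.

Player 1's mix p on α must make Player 2 indifferent between α and β.
Player 2's payoff from α: 2p + (-3)(1−p). From β: 1p + 7(1−p).
Set equal: 1p = 10(1−p) → p = 10/11.

10/11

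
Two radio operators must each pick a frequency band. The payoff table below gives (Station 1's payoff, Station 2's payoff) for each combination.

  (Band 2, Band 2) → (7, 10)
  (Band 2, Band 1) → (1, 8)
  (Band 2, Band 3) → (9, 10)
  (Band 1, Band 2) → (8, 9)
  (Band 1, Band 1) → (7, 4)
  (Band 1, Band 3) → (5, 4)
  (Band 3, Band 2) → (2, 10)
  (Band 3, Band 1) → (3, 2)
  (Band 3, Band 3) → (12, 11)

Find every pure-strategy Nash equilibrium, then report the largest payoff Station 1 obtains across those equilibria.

12

(Band 1, Band 2) is a pure NE (Station 1: 8 ≥ 7; Station 2: 9 ≥ 4). Station 1 gets 8.
Both Band 3 is a pure NE (Station 1: 12 ≥ 9; Station 2: 11 ≥ 10). Station 1 gets 12.
Every other cell has a profitable deviation for at least one player. Highest of {8, 12} is 12.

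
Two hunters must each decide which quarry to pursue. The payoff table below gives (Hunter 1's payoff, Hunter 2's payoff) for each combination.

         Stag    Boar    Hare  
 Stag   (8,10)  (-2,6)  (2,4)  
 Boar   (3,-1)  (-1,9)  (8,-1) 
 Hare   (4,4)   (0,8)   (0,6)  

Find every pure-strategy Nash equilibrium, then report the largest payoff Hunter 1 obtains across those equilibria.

8

Both Stag is a pure NE (Hunter 1: 8 ≥ 4; Hunter 2: 10 ≥ 6). Hunter 1 gets 8.
(Hare, Boar) is a pure NE (Hunter 1: 0 ≥ -1; Hunter 2: 8 ≥ 6). Hunter 1 gets 0.
Every other cell has a profitable deviation for at least one player. Highest of {8, 0} is 8.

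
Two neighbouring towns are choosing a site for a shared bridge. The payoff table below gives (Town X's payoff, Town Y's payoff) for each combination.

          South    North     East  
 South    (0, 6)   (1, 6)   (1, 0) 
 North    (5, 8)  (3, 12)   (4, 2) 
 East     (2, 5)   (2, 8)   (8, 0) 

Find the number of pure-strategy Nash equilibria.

Both North: Town X gets 3 (best alternative 2); Town Y gets 12 (best alternative 8). Neither deviates — NE.
Both South is not a NE: Town X would switch to North (5 > 0).
No other cell survives both best-response checks, so there is 1 pure NE.

1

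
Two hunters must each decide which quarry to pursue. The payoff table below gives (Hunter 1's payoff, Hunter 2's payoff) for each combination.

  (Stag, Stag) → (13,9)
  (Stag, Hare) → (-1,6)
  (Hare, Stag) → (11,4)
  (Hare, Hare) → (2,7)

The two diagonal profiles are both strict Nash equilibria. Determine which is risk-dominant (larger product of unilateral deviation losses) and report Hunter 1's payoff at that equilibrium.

2

At both Stag: Hunter 1 loses 13 − 11 = 2 by deviating; Hunter 2 loses 9 − 6 = 3. Product = 2·3 = 6.
At both Hare: Hunter 1 loses 2 − (-1) = 3 by deviating; Hunter 2 loses 7 − 4 = 3. Product = 3·3 = 9.
9 > 6, so both Hare is risk-dominant. Hunter 1's payoff there is 2.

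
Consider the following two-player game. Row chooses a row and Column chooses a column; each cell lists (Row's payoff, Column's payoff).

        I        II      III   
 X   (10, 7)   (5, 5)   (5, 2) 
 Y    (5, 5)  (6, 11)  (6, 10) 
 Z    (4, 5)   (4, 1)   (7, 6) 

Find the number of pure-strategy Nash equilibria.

3

(X, I): Row gets 10 (best alternative 5); Column gets 7 (best alternative 5). Neither deviates — NE.
(Y, II): Row gets 6 (best alternative 5); Column gets 11 (best alternative 10). Neither deviates — NE.
(Z, III): Row gets 7 (best alternative 6); Column gets 6 (best alternative 5). Neither deviates — NE.
(X, III) is not a NE: Row would switch to Z (7 > 5).
No other cell survives both best-response checks, so there are 3 pure NE.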